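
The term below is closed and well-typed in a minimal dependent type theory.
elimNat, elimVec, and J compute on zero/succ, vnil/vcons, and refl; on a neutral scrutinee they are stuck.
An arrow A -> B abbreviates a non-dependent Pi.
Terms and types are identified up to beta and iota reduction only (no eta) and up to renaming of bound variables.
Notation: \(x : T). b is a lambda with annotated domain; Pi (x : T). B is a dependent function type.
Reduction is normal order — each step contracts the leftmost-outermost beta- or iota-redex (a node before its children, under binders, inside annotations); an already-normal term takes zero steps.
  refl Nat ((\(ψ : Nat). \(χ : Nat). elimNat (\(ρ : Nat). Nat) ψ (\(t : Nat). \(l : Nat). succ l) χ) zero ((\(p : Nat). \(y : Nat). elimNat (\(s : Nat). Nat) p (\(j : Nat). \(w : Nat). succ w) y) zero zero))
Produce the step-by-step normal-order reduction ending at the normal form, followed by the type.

normal-order reduction:
  refl Nat ((\(ψ : Nat). \(χ : Nat). elimNat (\(ρ : Nat). Nat) ψ (\(t : Nat). \(l : Nat). succ l) χ) zero ((\(p : Nat). \(y : Nat). elimNat (\(s : Nat). Nat) p (\(j : Nat). \(w : Nat). succ w) y) zero zero))
  ~> refl Nat ((\(ψ : Nat). elimNat (\(χ : Nat). Nat) zero (\(ρ : Nat). \(t : Nat). succ t) ψ) ((\(l : Nat). \(p : Nat). elimNat (\(y : Nat). Nat) l (\(s : Nat). \(j : Nat). succ j) p) zero zero))
  ~> refl Nat (elimNat (\(ψ : Nat). Nat) zero (\(χ : Nat). \(ρ : Nat). succ ρ) ((\(t : Nat). \(l : Nat). elimNat (\(p : Nat). Nat) t (\(y : Nat). \(s : Nat). succ s) l) zero zero))
  ~> refl Nat (elimNat (\(ψ : Nat). Nat) zero (\(χ : Nat). \(ρ : Nat). succ ρ) ((\(t : Nat). elimNat (\(l : Nat). Nat) zero (\(p : Nat). \(y : Nat). succ y) t) zero))
  ~> refl Nat (elimNat (\(ψ : Nat). Nat) zero (\(χ : Nat). \(ρ : Nat). succ ρ) (elimNat (\(t : Nat). Nat) zero (\(l : Nat). \(p : Nat). succ p) zero))
  ~> refl Nat (elimNat (\(ψ : Nat). Nat) zero (\(χ : Nat). \(ρ : Nat). succ ρ) zero)
  ~> refl Nat zero
the term's type:
  Eq Nat zero zero


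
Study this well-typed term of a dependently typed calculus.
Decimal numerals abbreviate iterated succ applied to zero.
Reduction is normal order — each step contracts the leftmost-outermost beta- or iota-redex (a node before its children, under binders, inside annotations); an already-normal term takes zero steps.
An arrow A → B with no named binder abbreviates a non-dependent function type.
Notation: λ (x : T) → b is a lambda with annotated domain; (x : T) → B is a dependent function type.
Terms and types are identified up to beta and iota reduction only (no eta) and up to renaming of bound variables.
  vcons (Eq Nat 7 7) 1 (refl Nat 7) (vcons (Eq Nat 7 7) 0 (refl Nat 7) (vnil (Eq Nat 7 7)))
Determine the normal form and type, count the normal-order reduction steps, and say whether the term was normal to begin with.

normal form:
  vcons (Eq Nat 7 7) 1 (refl Nat 7) (vcons (Eq Nat 7 7) 0 (refl Nat 7) (vnil (Eq Nat 7 7)))
inferred type:
  Vec (Eq Nat 7 7) 2
steps to reach normal form (normal order): 0
term was already normal: yes


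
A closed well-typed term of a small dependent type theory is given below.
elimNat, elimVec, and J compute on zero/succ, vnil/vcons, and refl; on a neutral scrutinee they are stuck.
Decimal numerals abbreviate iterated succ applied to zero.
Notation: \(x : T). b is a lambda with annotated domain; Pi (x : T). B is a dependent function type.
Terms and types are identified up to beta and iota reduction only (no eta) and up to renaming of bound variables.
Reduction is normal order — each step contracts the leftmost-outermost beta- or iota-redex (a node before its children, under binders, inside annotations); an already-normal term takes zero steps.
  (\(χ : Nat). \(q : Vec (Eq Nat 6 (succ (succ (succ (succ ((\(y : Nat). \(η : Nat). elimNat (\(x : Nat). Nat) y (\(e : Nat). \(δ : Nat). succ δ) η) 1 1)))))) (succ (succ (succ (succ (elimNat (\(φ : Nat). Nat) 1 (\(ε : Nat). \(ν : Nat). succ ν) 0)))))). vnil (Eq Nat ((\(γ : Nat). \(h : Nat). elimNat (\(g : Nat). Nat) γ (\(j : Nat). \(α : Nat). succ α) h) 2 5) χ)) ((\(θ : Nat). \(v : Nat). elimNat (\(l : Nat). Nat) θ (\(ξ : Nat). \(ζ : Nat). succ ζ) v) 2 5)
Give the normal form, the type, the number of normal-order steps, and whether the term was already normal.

normal form:
  \(χ : Vec (Eq Nat 6 6) 5). vnil (Eq Nat 7 7)
the term's type:
  Pi (χ : Vec (Eq Nat 6 6) 5). Vec (Eq Nat 7 7) 0
steps to reach normal form (normal order): 44
started in normal form: no
first redex: a beta-redex


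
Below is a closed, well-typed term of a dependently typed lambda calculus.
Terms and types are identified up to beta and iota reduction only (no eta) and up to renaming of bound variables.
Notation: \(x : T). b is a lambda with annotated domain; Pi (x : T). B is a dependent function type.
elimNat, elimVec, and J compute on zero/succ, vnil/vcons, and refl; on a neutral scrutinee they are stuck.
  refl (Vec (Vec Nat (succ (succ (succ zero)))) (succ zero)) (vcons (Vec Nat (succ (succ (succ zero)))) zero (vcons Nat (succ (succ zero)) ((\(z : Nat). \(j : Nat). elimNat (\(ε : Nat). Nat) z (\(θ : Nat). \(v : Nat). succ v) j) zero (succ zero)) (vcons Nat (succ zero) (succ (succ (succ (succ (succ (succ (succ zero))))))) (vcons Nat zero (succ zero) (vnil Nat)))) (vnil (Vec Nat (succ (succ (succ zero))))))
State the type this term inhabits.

the term's type:
  Eq (Vec (Vec Nat (succ (succ (succ zero)))) (succ zero)) (vcons (Vec Nat (succ (succ (succ zero)))) zero (vcons Nat (succ (succ zero)) (succ zero) (vcons Nat (succ zero) (succ (succ (succ (succ (succ (succ (succ zero))))))) (vcons Nat zero (succ zero) (vnil Nat)))) (vnil (Vec Nat (succ (succ (succ zero)))))) (vcons (Vec Nat (succ (succ (succ zero)))) zero (vcons Nat (succ (succ zero)) (succ zero) (vcons Nat (succ zero) (succ (succ (succ (succ (succ (succ (succ zero))))))) (vcons Nat zero (succ zero) (vnil Nat)))) (vnil (Vec Nat (succ (succ (succ zero))))))


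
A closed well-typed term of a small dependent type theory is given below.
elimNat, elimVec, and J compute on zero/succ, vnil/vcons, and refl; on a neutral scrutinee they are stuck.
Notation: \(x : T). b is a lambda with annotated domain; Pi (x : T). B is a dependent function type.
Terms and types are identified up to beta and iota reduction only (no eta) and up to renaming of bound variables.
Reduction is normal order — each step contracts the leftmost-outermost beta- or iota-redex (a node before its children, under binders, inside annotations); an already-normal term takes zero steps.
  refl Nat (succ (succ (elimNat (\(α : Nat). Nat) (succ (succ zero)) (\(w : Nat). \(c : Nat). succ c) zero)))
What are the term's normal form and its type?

resulting normal form:
  refl Nat (succ (succ (succ (succ zero))))
the term's type:
  Eq Nat (succ (succ (succ (succ zero)))) (succ (succ (succ (succ zero))))


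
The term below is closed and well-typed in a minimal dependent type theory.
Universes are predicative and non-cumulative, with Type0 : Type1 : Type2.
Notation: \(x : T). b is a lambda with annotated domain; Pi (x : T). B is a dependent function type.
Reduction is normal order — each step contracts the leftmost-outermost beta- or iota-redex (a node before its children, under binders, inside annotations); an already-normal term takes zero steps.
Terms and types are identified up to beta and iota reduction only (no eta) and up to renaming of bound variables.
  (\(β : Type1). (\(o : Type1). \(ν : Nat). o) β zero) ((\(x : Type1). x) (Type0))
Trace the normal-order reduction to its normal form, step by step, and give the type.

normal-order reduction sequence:
  (\(β : Type1). (\(o : Type1). \(ν : Nat). o) β zero) ((\(x : Type1). x) (Type0))
  ~> (\(β : Type1). \(o : Nat). β) ((\(ν : Type1). ν) (Type0)) zero
  ~> (\(β : Nat). (\(o : Type1). o) (Type0)) zero
  ~> (\(β : Type1). β) (Type0)
  ~> Type0
the term's type:
  Type1


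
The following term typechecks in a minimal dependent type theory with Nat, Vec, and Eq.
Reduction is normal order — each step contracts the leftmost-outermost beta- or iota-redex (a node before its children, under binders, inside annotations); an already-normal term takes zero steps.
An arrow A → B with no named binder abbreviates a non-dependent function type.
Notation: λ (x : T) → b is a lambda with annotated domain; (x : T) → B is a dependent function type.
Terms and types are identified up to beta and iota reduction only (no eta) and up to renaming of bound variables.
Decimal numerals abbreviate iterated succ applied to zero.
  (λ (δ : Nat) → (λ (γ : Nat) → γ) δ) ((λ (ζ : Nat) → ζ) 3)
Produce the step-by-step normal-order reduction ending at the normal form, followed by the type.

normal-order reduction:
  (λ (δ : Nat) → (λ (γ : Nat) → γ) δ) ((λ (ζ : Nat) → ζ) 3)
  ~> (λ (δ : Nat) → δ) ((λ (γ : Nat) → γ) 3)
  ~> (λ (δ : Nat) → δ) 3
  ~> 3
type:
  Nat


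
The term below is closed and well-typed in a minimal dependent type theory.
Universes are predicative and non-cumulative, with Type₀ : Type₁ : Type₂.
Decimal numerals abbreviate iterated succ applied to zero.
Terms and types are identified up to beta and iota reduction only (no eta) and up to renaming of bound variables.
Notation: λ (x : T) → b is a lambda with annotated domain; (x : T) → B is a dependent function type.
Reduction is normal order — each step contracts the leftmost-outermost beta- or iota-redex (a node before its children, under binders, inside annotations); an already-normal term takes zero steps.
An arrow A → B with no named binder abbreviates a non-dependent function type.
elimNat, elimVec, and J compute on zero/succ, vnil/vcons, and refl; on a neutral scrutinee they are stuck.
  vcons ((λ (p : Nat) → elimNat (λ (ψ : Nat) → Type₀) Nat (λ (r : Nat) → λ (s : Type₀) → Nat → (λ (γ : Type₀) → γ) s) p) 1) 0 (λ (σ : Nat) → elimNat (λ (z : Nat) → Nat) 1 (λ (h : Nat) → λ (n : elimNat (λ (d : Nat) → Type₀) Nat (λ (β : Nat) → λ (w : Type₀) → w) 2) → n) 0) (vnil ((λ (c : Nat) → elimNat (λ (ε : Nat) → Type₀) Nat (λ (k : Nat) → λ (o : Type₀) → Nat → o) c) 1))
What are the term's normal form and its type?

reduced normal form:
  vcons (Nat → Nat) 0 (λ (p : Nat) → 1) (vnil (Nat → Nat))
type:
  Vec (Nat → Nat) 1


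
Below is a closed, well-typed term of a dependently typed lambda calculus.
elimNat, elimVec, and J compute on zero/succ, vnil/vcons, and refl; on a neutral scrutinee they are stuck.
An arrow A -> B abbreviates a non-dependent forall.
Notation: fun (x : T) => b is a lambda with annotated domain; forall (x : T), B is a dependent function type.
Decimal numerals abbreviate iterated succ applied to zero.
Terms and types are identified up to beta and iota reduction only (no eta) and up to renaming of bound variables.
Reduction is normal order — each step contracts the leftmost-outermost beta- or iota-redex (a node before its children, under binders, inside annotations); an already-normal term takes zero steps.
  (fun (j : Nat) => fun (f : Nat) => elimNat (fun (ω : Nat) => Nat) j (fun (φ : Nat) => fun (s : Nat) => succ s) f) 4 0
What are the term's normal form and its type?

resulting normal form:
  4
inferred type:
  Nat


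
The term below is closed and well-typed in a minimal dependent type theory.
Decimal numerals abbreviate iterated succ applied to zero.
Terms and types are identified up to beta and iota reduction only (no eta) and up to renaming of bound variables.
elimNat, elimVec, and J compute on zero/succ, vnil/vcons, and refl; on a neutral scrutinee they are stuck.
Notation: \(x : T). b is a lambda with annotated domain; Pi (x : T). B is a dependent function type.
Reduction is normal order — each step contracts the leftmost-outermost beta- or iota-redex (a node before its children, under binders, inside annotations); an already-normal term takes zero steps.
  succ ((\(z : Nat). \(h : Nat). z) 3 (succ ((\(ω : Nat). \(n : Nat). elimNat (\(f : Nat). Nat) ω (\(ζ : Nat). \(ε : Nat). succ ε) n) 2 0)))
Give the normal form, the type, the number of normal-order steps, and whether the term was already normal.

reduced normal form:
  4
type:
  Nat
steps to reach normal form (normal order): 2
started in normal form: no
first redex: a beta-redex


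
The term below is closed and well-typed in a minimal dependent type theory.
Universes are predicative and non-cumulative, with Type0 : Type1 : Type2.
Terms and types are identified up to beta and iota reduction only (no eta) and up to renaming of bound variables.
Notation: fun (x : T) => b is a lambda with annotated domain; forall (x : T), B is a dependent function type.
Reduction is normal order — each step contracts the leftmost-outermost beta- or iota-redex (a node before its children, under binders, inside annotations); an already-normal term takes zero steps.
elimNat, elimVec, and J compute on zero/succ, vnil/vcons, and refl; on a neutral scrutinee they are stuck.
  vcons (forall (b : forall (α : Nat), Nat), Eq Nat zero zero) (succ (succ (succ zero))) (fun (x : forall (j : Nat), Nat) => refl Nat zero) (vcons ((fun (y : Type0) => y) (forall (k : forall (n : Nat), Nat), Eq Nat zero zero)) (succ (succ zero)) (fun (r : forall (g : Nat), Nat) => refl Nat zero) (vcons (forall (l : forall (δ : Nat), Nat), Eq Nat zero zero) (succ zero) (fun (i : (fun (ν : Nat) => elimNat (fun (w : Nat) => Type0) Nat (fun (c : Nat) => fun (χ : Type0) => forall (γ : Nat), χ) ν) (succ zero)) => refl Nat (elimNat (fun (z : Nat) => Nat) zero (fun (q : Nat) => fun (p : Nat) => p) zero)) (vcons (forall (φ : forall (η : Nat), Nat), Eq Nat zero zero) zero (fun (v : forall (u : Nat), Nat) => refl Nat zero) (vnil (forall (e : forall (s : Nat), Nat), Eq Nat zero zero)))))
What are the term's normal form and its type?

reduced normal form:
  vcons (forall (b : forall (α : Nat), Nat), Eq Nat zero zero) (succ (succ (succ zero))) (fun (x : forall (j : Nat), Nat) => refl Nat zero) (vcons (forall (y : forall (k : Nat), Nat), Eq Nat zero zero) (succ (succ zero)) (fun (n : forall (r : Nat), Nat) => refl Nat zero) (vcons (forall (g : forall (l : Nat), Nat), Eq Nat zero zero) (succ zero) (fun (δ : forall (i : Nat), Nat) => refl Nat zero) (vcons (forall (ν : forall (w : Nat), Nat), Eq Nat zero zero) zero (fun (c : forall (χ : Nat), Nat) => refl Nat zero) (vnil (forall (γ : forall (z : Nat), Nat), Eq Nat zero zero)))))
type:
  Vec (forall (b : forall (α : Nat), Nat), Eq Nat zero zero) (succ (succ (succ (succ zero))))
observation: the term reaches its normal form after 7 normal-order steps.


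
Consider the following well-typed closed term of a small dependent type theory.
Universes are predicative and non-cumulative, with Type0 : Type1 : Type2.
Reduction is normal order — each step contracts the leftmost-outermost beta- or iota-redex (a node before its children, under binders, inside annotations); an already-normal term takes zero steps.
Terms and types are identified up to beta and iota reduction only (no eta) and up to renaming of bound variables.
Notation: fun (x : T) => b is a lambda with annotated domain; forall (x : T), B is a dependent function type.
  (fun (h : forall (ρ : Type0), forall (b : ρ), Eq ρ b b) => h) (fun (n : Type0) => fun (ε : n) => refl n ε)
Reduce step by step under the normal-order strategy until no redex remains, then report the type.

normal-order reduction sequence:
  (fun (h : forall (ρ : Type0), forall (b : ρ), Eq ρ b b) => h) (fun (n : Type0) => fun (ε : n) => refl n ε)
  ~> fun (h : Type0) => fun (ρ : h) => refl h ρ
inferred type:
  forall (h : Type0), forall (ρ : h), Eq h ρ ρ


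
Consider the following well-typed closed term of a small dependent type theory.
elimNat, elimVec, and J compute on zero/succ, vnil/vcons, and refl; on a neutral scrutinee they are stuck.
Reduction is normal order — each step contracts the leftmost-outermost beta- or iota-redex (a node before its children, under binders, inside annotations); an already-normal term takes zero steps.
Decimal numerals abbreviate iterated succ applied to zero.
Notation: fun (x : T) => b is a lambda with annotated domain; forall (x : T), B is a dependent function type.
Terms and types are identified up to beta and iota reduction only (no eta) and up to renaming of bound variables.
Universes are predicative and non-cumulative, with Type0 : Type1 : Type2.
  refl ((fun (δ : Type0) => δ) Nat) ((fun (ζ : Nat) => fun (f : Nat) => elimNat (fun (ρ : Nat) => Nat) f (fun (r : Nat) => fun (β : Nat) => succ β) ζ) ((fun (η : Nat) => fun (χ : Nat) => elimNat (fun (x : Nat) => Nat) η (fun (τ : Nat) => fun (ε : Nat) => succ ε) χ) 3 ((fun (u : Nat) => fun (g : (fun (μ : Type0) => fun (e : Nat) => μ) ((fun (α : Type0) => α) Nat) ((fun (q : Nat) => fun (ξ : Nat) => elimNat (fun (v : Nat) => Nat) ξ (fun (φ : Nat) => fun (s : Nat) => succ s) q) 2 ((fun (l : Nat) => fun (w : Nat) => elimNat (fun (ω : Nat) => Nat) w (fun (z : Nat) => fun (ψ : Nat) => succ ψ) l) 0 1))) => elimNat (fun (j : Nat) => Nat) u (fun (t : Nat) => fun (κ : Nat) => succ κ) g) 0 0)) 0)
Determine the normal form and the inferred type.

normal form:
  refl Nat 3
inferred type:
  Eq Nat 3 3


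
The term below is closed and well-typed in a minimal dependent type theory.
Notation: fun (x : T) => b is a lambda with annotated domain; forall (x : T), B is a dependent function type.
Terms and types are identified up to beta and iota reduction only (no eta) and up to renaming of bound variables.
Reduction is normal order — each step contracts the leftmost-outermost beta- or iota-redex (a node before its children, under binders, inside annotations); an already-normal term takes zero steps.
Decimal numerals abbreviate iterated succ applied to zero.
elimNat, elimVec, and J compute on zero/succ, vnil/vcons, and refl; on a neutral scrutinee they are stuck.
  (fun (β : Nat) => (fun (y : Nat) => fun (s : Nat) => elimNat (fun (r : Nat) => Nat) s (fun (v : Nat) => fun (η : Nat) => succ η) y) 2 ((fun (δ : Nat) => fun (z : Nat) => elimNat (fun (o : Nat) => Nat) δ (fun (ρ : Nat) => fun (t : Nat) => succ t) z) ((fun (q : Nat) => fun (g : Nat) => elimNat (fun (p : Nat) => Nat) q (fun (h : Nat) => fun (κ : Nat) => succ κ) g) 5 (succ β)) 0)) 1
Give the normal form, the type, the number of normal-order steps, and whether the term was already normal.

resulting normal form:
  9
type:
  Nat
steps to reach normal form (normal order): 22
term was already normal: no
first contracted redex: a beta-redex


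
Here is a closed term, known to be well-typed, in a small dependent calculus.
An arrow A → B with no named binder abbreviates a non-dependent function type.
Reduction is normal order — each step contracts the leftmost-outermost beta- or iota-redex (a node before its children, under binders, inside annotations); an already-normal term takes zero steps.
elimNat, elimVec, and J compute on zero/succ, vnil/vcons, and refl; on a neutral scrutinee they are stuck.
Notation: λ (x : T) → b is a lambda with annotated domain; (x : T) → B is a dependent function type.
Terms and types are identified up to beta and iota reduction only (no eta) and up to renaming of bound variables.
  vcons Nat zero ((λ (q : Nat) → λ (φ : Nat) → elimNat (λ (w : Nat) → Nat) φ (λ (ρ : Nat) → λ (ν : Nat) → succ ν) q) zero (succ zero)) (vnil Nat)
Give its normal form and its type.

normal form:
  vcons Nat zero (succ zero) (vnil Nat)
the term's type:
  Vec Nat (succ zero)
observation: normalization takes exactly 3 steps under the normal-order strategy.


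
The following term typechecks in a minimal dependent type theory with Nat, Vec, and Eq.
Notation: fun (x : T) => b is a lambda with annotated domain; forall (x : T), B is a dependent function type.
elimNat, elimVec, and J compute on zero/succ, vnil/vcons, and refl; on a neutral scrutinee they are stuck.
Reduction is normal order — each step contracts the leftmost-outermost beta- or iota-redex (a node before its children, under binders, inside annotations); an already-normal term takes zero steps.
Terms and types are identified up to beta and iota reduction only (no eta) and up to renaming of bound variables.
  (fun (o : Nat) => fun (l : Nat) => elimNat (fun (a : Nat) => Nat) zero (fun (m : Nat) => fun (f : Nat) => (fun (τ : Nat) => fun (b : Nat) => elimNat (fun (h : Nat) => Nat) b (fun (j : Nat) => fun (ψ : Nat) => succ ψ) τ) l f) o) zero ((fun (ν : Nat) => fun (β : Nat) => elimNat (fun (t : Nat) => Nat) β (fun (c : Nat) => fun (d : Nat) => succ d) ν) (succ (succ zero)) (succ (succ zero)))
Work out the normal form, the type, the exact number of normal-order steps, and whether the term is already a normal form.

normal form:
  zero
type:
  Nat
reduction steps (normal order): 3
started in normal form: no
first contracted redex: a beta-redex


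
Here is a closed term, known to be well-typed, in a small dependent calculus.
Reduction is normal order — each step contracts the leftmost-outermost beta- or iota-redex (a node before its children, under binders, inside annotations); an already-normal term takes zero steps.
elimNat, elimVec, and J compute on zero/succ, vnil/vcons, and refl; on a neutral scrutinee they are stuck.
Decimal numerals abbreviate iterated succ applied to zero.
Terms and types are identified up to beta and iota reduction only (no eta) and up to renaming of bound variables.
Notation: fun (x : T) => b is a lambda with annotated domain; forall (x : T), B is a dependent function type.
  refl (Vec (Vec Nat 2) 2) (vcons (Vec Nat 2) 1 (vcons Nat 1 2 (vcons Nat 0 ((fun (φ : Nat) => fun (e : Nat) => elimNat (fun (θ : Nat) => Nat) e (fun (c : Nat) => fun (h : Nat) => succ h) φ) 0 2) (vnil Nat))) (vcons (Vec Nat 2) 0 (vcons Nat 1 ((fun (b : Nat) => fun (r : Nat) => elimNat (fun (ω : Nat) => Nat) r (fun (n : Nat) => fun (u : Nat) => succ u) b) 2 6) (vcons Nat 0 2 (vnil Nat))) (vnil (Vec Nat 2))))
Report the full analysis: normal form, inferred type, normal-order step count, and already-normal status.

normal form:
  refl (Vec (Vec Nat 2) 2) (vcons (Vec Nat 2) 1 (vcons Nat 1 2 (vcons Nat 0 2 (vnil Nat))) (vcons (Vec Nat 2) 0 (vcons Nat 1 8 (vcons Nat 0 2 (vnil Nat))) (vnil (Vec Nat 2))))
type:
  Eq (Vec (Vec Nat 2) 2) (vcons (Vec Nat 2) 1 (vcons Nat 1 2 (vcons Nat 0 2 (vnil Nat))) (vcons (Vec Nat 2) 0 (vcons Nat 1 8 (vcons Nat 0 2 (vnil Nat))) (vnil (Vec Nat 2)))) (vcons (Vec Nat 2) 1 (vcons Nat 1 2 (vcons Nat 0 2 (vnil Nat))) (vcons (Vec Nat 2) 0 (vcons Nat 1 8 (vcons Nat 0 2 (vnil Nat))) (vnil (Vec Nat 2))))
reduction steps (normal order): 12
term was already normal: no
first redex: a beta-redex


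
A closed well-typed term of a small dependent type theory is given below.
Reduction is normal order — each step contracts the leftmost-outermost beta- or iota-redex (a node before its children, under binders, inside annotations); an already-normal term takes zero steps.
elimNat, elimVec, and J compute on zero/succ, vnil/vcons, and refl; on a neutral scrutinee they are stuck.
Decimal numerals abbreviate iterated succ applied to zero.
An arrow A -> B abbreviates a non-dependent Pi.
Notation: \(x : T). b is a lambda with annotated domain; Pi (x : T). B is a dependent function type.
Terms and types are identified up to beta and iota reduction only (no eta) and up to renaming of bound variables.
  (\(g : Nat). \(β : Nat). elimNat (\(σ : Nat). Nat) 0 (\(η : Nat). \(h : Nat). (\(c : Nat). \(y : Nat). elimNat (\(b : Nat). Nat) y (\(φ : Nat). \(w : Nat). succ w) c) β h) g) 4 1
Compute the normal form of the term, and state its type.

normal form:
  4
type:
  Nat


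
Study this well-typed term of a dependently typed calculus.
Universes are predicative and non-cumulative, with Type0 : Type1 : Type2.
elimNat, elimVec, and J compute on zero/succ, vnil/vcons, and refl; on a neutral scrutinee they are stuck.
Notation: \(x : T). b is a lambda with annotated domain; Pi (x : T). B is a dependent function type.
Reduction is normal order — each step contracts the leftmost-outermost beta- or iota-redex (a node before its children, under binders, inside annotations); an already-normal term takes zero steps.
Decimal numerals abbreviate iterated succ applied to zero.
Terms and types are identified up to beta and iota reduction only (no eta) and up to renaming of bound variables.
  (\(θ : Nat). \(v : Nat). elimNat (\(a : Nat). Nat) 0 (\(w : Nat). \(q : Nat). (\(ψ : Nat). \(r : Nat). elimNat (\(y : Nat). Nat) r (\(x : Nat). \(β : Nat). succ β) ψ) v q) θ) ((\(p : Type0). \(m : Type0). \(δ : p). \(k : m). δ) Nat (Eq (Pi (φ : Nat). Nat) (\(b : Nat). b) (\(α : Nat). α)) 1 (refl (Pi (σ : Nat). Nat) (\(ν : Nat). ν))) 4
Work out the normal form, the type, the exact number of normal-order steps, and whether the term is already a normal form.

resulting normal form:
  4
inferred type:
  Nat
normal-order step count: 25
term was already normal: no
first contracted redex: a beta-redex


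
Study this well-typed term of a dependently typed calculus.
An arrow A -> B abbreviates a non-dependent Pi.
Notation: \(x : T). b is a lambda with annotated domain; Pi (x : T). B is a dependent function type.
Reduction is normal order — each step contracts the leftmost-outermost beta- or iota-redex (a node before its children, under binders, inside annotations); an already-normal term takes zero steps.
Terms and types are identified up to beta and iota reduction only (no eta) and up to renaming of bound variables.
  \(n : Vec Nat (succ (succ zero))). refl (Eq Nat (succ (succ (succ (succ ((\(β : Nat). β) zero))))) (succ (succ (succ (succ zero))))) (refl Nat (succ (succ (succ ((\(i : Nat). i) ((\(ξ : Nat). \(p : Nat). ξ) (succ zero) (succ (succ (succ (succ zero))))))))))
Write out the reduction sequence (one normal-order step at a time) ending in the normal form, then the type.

normal-order reduction sequence:
  \(n : Vec Nat (succ (succ zero))). refl (Eq Nat (succ (succ (succ (succ ((\(β : Nat). β) zero))))) (succ (succ (succ (succ zero))))) (refl Nat (succ (succ (succ ((\(i : Nat). i) ((\(ξ : Nat). \(p : Nat). ξ) (succ zero) (succ (succ (succ (succ zero))))))))))
  ~> \(n : Vec Nat (succ (succ zero))). refl (Eq Nat (succ (succ (succ (succ zero)))) (succ (succ (succ (succ zero))))) (refl Nat (succ (succ (succ ((\(β : Nat). β) ((\(i : Nat). \(ξ : Nat). i) (succ zero) (succ (succ (succ (succ zero))))))))))
  ~> \(n : Vec Nat (succ (succ zero))). refl (Eq Nat (succ (succ (succ (succ zero)))) (succ (succ (succ (succ zero))))) (refl Nat (succ (succ (succ ((\(β : Nat). \(i : Nat). β) (succ zero) (succ (succ (succ (succ zero)))))))))
  ~> \(n : Vec Nat (succ (succ zero))). refl (Eq Nat (succ (succ (succ (succ zero)))) (succ (succ (succ (succ zero))))) (refl Nat (succ (succ (succ ((\(β : Nat). succ zero) (succ (succ (succ (succ zero)))))))))
  ~> \(n : Vec Nat (succ (succ zero))). refl (Eq Nat (succ (succ (succ (succ zero)))) (succ (succ (succ (succ zero))))) (refl Nat (succ (succ (succ (succ zero)))))
inferred type:
  Vec Nat (succ (succ zero)) -> Eq (Eq Nat (succ (succ (succ (succ zero)))) (succ (succ (succ (succ zero))))) (refl Nat (succ (succ (succ (succ zero))))) (refl Nat (succ (succ (succ (succ zero)))))


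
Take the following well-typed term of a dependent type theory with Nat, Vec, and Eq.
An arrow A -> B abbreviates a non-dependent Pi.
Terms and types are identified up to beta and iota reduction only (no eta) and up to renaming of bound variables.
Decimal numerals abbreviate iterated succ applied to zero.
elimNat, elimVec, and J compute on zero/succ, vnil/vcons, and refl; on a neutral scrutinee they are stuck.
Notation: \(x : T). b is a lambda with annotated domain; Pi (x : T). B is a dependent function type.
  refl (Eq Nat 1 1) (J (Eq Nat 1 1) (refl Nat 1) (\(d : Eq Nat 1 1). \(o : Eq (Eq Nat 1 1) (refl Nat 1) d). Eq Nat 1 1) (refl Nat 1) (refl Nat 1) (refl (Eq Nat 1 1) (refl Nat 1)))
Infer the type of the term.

inferred type:
  Eq (Eq Nat 1 1) (refl Nat 1) (refl Nat 1)


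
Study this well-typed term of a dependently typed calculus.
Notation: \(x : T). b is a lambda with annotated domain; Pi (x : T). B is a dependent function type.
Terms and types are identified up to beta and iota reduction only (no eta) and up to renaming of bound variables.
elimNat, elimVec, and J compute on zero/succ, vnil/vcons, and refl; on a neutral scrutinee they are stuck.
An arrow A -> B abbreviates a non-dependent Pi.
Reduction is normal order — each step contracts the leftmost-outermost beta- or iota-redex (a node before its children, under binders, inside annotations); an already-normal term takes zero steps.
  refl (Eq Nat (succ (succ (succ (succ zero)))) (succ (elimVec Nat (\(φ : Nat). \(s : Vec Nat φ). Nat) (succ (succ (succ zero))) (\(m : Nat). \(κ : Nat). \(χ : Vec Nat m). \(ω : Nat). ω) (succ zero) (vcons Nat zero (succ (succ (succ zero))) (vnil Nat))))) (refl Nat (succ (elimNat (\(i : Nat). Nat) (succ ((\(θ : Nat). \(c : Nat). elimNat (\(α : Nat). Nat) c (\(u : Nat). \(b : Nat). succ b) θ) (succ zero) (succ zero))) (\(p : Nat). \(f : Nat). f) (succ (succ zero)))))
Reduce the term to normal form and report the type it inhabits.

normal form:
  refl (Eq Nat (succ (succ (succ (succ zero)))) (succ (succ (succ (succ zero))))) (refl Nat (succ (succ (succ (succ zero)))))
inferred type:
  Eq (Eq Nat (succ (succ (succ (succ zero)))) (succ (succ (succ (succ zero))))) (refl Nat (succ (succ (succ (succ zero))))) (refl Nat (succ (succ (succ (succ zero)))))


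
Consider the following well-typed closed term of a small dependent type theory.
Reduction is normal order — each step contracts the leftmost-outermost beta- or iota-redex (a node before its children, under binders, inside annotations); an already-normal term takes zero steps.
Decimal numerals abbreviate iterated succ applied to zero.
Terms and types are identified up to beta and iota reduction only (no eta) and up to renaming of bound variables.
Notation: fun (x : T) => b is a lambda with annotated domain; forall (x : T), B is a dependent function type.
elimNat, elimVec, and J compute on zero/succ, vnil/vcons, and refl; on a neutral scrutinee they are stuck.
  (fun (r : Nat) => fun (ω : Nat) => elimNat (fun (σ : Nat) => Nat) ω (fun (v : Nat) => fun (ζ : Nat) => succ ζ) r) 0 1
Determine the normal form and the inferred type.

normal form:
  1
the term's type:
  Nat


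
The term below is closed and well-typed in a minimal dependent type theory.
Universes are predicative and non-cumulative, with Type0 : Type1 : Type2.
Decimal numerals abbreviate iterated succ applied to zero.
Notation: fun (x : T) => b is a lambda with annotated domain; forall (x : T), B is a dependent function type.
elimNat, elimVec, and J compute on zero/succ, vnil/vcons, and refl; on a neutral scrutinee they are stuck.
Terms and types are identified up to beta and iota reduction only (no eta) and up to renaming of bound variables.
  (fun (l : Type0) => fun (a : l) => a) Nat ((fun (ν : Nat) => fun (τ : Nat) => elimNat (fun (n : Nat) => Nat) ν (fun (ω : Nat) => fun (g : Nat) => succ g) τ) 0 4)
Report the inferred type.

inferred type:
  Nat


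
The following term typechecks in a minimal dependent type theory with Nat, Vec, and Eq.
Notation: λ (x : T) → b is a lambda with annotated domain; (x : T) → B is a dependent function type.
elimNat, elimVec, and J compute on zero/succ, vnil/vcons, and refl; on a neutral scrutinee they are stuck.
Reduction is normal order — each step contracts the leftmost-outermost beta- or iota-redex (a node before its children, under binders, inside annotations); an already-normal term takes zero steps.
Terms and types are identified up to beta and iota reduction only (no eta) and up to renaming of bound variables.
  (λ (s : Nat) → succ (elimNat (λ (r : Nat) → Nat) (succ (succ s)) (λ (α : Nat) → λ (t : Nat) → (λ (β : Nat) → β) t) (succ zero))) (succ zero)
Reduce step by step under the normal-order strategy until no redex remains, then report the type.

normal-order reduction:
  (λ (s : Nat) → succ (elimNat (λ (r : Nat) → Nat) (succ (succ s)) (λ (α : Nat) → λ (t : Nat) → (λ (β : Nat) → β) t) (succ zero))) (succ zero)
  ~> succ (elimNat (λ (s : Nat) → Nat) (succ (succ (succ zero))) (λ (r : Nat) → λ (α : Nat) → (λ (t : Nat) → t) α) (succ zero))
  ~> succ ((λ (s : Nat) → λ (r : Nat) → (λ (α : Nat) → α) r) zero (elimNat (λ (t : Nat) → Nat) (succ (succ (succ zero))) (λ (β : Nat) → λ (d : Nat) → (λ (e : Nat) → e) d) zero))
  ~> succ ((λ (s : Nat) → (λ (r : Nat) → r) s) (elimNat (λ (α : Nat) → Nat) (succ (succ (succ zero))) (λ (t : Nat) → λ (β : Nat) → (λ (d : Nat) → d) β) zero))
  ~> succ ((λ (s : Nat) → s) (elimNat (λ (r : Nat) → Nat) (succ (succ (succ zero))) (λ (α : Nat) → λ (t : Nat) → (λ (β : Nat) → β) t) zero))
  ~> succ (elimNat (λ (s : Nat) → Nat) (succ (succ (succ zero))) (λ (r : Nat) → λ (α : Nat) → (λ (t : Nat) → t) α) zero)
  ~> succ (succ (succ (succ zero)))
type:
  Nat


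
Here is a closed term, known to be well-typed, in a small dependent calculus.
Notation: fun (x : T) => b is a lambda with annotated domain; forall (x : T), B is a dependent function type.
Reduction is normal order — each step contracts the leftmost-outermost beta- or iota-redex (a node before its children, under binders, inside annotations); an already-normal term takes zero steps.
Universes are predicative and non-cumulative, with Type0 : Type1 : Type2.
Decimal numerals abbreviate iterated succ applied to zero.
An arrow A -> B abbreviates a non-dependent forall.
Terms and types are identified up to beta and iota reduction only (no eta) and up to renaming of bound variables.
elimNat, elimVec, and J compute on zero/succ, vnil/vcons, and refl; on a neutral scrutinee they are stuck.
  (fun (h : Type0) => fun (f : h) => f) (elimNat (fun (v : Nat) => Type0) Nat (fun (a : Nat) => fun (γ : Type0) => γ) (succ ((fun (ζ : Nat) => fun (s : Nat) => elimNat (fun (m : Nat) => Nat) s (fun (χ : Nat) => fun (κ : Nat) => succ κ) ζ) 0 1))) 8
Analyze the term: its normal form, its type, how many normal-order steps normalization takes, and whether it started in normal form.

resulting normal form:
  8
inferred type:
  Nat
normal-order step count: 2
term was already normal: no
first redex: a beta-redex


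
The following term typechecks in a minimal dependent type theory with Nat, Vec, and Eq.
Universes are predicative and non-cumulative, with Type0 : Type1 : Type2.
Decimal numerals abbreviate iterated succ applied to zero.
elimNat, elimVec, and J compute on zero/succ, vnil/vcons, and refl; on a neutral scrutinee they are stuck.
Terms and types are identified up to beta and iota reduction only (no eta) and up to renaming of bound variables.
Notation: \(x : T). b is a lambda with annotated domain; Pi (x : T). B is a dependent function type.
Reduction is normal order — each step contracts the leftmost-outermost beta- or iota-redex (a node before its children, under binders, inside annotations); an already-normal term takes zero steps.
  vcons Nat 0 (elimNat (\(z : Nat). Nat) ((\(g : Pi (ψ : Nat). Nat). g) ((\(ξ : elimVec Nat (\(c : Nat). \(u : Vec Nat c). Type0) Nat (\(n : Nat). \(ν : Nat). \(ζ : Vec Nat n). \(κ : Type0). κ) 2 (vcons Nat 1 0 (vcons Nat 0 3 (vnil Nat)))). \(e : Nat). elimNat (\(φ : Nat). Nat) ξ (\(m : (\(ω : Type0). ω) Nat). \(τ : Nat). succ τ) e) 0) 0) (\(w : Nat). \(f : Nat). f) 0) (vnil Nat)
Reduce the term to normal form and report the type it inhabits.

reduced normal form:
  vcons Nat 0 0 (vnil Nat)
the term's type:
  Vec Nat 1


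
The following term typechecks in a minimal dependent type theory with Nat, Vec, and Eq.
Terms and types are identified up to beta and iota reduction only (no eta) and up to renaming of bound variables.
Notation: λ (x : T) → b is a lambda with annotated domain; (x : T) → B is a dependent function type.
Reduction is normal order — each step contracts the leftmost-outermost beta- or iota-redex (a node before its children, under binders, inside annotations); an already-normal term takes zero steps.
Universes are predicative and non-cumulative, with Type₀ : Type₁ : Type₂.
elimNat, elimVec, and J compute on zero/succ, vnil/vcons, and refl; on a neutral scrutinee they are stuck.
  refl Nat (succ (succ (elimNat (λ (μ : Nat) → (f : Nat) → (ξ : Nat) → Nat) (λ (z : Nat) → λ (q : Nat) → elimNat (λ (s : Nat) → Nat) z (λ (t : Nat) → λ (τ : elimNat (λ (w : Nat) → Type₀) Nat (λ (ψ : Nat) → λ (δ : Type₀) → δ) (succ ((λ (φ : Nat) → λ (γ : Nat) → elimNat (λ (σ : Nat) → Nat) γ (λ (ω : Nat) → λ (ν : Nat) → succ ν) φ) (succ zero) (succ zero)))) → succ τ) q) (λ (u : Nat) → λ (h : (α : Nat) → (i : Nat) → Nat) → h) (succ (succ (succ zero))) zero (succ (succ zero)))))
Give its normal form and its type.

normal form:
  refl Nat (succ (succ (succ (succ zero))))
inferred type:
  Eq Nat (succ (succ (succ (succ zero)))) (succ (succ (succ (succ zero))))


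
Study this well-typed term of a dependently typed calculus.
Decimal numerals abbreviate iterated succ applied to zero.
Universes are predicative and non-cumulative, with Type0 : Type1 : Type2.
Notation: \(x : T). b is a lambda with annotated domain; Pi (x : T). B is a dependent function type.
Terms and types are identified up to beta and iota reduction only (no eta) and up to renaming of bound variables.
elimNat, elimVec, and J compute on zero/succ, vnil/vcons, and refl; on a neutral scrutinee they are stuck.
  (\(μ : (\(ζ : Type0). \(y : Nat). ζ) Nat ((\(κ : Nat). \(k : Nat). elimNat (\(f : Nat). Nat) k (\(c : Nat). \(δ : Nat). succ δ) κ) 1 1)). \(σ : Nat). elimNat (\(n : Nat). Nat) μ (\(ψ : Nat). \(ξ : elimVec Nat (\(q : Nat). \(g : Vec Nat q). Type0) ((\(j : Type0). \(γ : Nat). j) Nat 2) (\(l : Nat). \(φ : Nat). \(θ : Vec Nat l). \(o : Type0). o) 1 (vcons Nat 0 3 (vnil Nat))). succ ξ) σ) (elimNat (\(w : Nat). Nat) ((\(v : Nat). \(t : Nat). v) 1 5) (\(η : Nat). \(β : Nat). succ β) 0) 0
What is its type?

type:
  Nat


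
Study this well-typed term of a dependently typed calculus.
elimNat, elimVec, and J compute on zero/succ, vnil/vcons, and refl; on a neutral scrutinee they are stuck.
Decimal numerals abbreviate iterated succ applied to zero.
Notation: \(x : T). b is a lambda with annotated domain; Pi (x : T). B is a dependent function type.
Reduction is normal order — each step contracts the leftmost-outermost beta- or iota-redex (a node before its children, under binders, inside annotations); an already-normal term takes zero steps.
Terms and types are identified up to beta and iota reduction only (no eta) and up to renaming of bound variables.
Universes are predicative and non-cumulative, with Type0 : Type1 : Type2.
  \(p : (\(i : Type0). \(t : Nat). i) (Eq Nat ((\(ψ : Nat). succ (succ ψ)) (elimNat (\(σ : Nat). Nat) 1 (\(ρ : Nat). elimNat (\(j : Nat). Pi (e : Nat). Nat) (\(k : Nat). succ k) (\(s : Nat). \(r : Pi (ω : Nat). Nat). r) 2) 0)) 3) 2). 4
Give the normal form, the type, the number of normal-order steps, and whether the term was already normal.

normal form:
  \(p : Eq Nat 3 3). 4
type:
  Pi (p : Eq Nat 3 3). Nat
reduction steps (normal order): 4
already normal: no
first contracted redex: a beta-redex


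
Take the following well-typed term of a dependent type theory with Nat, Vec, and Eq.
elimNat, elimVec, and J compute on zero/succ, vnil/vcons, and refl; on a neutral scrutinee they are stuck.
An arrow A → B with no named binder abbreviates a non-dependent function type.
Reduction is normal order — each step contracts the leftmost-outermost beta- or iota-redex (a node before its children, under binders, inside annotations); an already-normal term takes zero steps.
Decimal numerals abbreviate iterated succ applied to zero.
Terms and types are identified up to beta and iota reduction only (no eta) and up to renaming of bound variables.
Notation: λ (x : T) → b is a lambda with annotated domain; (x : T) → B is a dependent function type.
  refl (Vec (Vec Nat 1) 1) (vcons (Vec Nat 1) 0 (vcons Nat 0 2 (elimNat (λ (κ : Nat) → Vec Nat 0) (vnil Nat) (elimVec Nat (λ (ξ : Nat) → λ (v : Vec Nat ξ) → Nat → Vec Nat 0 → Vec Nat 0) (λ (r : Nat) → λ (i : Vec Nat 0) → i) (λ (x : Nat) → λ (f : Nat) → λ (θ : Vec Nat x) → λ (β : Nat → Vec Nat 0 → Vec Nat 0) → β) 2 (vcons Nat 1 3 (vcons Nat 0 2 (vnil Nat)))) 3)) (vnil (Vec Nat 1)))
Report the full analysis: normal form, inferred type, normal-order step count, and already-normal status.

resulting normal form:
  refl (Vec (Vec Nat 1) 1) (vcons (Vec Nat 1) 0 (vcons Nat 0 2 (vnil Nat)) (vnil (Vec Nat 1)))
inferred type:
  Eq (Vec (Vec Nat 1) 1) (vcons (Vec Nat 1) 0 (vcons Nat 0 2 (vnil Nat)) (vnil (Vec Nat 1))) (vcons (Vec Nat 1) 0 (vcons Nat 0 2 (vnil Nat)) (vnil (Vec Nat 1)))
reduction steps (normal order): 43
term was already normal: no
first contracted redex: an elimNat iota-redex
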